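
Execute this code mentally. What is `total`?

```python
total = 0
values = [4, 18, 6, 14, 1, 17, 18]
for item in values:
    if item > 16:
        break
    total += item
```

Let's trace through this code step by step.

Initialize: total = 0
Initialize: values = [4, 18, 6, 14, 1, 17, 18]
Entering loop: for item in values:

After execution: total = 4
4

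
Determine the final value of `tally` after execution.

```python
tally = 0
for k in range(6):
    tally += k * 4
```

Let's trace through this code step by step.

Initialize: tally = 0
Entering loop: for k in range(6):

After execution: tally = 60
60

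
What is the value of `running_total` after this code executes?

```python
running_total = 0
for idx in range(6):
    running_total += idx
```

Let's trace through this code step by step.

Initialize: running_total = 0
Entering loop: for idx in range(6):

After execution: running_total = 15
15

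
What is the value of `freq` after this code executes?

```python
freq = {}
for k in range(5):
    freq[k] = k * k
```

Let's trace through this code step by step.

Initialize: freq = {}
Entering loop: for k in range(5):

After execution: freq = {0: 0, 1: 1, 2: 4, 3: 9, 4: 16}
{0: 0, 1: 1, 2: 4, 3: 9, 4: 16}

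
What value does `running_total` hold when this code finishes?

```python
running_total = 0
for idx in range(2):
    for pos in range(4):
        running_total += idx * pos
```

Let's trace through this code step by step.

Initialize: running_total = 0
Entering loop: for idx in range(2):

After execution: running_total = 6
6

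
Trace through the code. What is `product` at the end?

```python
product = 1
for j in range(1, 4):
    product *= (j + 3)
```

Let's trace through this code step by step.

Initialize: product = 1
Entering loop: for j in range(1, 4):

After execution: product = 120
120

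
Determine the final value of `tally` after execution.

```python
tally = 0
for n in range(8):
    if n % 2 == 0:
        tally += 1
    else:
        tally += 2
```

Let's trace through this code step by step.

Initialize: tally = 0
Entering loop: for n in range(8):

After execution: tally = 12
12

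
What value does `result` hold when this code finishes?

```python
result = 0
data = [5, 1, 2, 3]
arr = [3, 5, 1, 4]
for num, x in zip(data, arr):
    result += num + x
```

Let's trace through this code step by step.

Initialize: result = 0
Initialize: data = [5, 1, 2, 3]
Initialize: arr = [3, 5, 1, 4]
Entering loop: for num, x in zip(data, arr):

After execution: result = 24
24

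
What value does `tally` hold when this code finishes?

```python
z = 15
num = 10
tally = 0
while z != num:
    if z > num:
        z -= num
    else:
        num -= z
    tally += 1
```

Let's trace through this code step by step.

Initialize: z = 15
Initialize: num = 10
Initialize: tally = 0
Entering loop: while z != num:

After execution: tally = 2
2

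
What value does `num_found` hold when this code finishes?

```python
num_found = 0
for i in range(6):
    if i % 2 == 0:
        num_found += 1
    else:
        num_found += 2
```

Let's trace through this code step by step.

Initialize: num_found = 0
Entering loop: for i in range(6):

After execution: num_found = 9
9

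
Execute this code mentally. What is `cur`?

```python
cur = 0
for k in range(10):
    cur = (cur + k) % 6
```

Let's trace through this code step by step.

Initialize: cur = 0
Entering loop: for k in range(10):

After execution: cur = 3
3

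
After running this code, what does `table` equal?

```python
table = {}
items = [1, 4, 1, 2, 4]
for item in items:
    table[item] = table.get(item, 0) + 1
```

Let's trace through this code step by step.

Initialize: table = {}
Initialize: items = [1, 4, 1, 2, 4]
Entering loop: for item in items:

After execution: table = {1: 2, 4: 2, 2: 1}
{1: 2, 4: 2, 2: 1}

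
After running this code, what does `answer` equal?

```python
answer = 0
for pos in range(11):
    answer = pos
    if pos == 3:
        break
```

Let's trace through this code step by step.

Initialize: answer = 0
Entering loop: for pos in range(11):

After execution: answer = 3
3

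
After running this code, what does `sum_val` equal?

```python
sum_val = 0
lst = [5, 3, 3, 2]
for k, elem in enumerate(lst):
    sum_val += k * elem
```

Let's trace through this code step by step.

Initialize: sum_val = 0
Initialize: lst = [5, 3, 3, 2]
Entering loop: for k, elem in enumerate(lst):

After execution: sum_val = 15
15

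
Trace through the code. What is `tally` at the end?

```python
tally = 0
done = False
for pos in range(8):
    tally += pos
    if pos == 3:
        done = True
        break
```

Let's trace through this code step by step.

Initialize: tally = 0
Initialize: done = False
Entering loop: for pos in range(8):

After execution: tally = 6
6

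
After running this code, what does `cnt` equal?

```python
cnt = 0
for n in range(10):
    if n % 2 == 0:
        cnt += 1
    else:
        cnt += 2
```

Let's trace through this code step by step.

Initialize: cnt = 0
Entering loop: for n in range(10):

After execution: cnt = 15
15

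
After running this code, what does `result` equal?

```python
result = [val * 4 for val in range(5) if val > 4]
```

Let's trace through this code step by step.

Initialize: result = [val * 4 for val in range(5) if val > 4]

After execution: result = []
[]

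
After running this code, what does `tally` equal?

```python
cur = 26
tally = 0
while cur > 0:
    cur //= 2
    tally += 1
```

Let's trace through this code step by step.

Initialize: cur = 26
Initialize: tally = 0
Entering loop: while cur > 0:

After execution: tally = 5
5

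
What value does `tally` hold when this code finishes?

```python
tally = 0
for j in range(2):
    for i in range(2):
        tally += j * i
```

Let's trace through this code step by step.

Initialize: tally = 0
Entering loop: for j in range(2):

After execution: tally = 1
1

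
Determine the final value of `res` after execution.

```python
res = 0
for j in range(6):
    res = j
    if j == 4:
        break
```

Let's trace through this code step by step.

Initialize: res = 0
Entering loop: for j in range(6):

After execution: res = 4
4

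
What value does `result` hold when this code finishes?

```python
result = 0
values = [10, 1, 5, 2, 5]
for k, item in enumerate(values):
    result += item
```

Let's trace through this code step by step.

Initialize: result = 0
Initialize: values = [10, 1, 5, 2, 5]
Entering loop: for k, item in enumerate(values):

After execution: result = 23
23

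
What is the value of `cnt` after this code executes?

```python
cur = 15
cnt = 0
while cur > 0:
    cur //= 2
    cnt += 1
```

Let's trace through this code step by step.

Initialize: cur = 15
Initialize: cnt = 0
Entering loop: while cur > 0:

After execution: cnt = 4
4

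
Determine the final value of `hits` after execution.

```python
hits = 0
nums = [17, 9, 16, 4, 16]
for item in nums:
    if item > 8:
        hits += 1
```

Let's trace through this code step by step.

Initialize: hits = 0
Initialize: nums = [17, 9, 16, 4, 16]
Entering loop: for item in nums:

After execution: hits = 4
4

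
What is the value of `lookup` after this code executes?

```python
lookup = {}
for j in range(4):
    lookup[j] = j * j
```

Let's trace through this code step by step.

Initialize: lookup = {}
Entering loop: for j in range(4):

After execution: lookup = {0: 0, 1: 1, 2: 4, 3: 9}
{0: 0, 1: 1, 2: 4, 3: 9}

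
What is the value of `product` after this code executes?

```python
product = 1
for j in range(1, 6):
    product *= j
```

Let's trace through this code step by step.

Initialize: product = 1
Entering loop: for j in range(1, 6):

After execution: product = 120
120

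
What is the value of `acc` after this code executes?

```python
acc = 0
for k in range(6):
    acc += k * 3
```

Let's trace through this code step by step.

Initialize: acc = 0
Entering loop: for k in range(6):

After execution: acc = 45
45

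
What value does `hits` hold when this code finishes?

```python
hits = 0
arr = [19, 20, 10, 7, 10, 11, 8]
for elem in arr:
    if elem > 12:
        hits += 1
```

Let's trace through this code step by step.

Initialize: hits = 0
Initialize: arr = [19, 20, 10, 7, 10, 11, 8]
Entering loop: for elem in arr:

After execution: hits = 2
2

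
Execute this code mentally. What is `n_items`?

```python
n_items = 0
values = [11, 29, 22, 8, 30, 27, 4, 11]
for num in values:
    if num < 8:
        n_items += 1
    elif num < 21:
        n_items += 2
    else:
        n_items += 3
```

Let's trace through this code step by step.

Initialize: n_items = 0
Initialize: values = [11, 29, 22, 8, 30, 27, 4, 11]
Entering loop: for num in values:

After execution: n_items = 19
19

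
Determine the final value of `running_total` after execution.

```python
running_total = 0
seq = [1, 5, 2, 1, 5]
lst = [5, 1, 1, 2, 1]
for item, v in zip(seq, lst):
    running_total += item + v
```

Let's trace through this code step by step.

Initialize: running_total = 0
Initialize: seq = [1, 5, 2, 1, 5]
Initialize: lst = [5, 1, 1, 2, 1]
Entering loop: for item, v in zip(seq, lst):

After execution: running_total = 24
24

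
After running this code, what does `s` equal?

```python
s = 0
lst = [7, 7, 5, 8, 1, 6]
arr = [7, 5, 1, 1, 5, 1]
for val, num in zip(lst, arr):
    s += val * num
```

Let's trace through this code step by step.

Initialize: s = 0
Initialize: lst = [7, 7, 5, 8, 1, 6]
Initialize: arr = [7, 5, 1, 1, 5, 1]
Entering loop: for val, num in zip(lst, arr):

After execution: s = 108
108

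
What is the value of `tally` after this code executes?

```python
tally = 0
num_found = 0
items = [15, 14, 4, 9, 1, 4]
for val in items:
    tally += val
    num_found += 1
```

Let's trace through this code step by step.

Initialize: tally = 0
Initialize: num_found = 0
Initialize: items = [15, 14, 4, 9, 1, 4]
Entering loop: for val in items:

After execution: tally = 47
47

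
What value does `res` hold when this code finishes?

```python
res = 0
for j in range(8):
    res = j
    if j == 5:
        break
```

Let's trace through this code step by step.

Initialize: res = 0
Entering loop: for j in range(8):

After execution: res = 5
5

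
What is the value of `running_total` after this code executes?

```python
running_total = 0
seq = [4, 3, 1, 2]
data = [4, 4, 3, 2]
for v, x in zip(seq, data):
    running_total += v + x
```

Let's trace through this code step by step.

Initialize: running_total = 0
Initialize: seq = [4, 3, 1, 2]
Initialize: data = [4, 4, 3, 2]
Entering loop: for v, x in zip(seq, data):

After execution: running_total = 23
23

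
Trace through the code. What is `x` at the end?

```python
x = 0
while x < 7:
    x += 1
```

Let's trace through this code step by step.

Initialize: x = 0
Entering loop: while x < 7:

After execution: x = 7
7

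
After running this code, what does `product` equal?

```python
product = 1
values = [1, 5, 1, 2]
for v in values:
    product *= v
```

Let's trace through this code step by step.

Initialize: product = 1
Initialize: values = [1, 5, 1, 2]
Entering loop: for v in values:

After execution: product = 10
10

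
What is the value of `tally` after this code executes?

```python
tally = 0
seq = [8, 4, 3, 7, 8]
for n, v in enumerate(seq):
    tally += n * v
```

Let's trace through this code step by step.

Initialize: tally = 0
Initialize: seq = [8, 4, 3, 7, 8]
Entering loop: for n, v in enumerate(seq):

After execution: tally = 63
63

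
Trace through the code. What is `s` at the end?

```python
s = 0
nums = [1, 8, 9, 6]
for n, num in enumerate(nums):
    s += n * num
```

Let's trace through this code step by step.

Initialize: s = 0
Initialize: nums = [1, 8, 9, 6]
Entering loop: for n, num in enumerate(nums):

After execution: s = 44
44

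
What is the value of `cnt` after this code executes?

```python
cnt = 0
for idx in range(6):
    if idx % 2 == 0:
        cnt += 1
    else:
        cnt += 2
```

Let's trace through this code step by step.

Initialize: cnt = 0
Entering loop: for idx in range(6):

After execution: cnt = 9
9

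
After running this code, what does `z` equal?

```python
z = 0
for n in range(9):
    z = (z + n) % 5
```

Let's trace through this code step by step.

Initialize: z = 0
Entering loop: for n in range(9):

After execution: z = 1
1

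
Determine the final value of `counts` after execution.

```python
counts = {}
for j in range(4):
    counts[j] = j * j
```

Let's trace through this code step by step.

Initialize: counts = {}
Entering loop: for j in range(4):

After execution: counts = {0: 0, 1: 1, 2: 4, 3: 9}
{0: 0, 1: 1, 2: 4, 3: 9}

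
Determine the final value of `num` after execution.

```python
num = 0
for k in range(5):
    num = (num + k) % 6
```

Let's trace through this code step by step.

Initialize: num = 0
Entering loop: for k in range(5):

After execution: num = 4
4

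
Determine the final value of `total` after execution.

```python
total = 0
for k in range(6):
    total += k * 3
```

Let's trace through this code step by step.

Initialize: total = 0
Entering loop: for k in range(6):

After execution: total = 45
45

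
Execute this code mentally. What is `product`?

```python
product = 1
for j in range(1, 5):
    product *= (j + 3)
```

Let's trace through this code step by step.

Initialize: product = 1
Entering loop: for j in range(1, 5):

After execution: product = 840
840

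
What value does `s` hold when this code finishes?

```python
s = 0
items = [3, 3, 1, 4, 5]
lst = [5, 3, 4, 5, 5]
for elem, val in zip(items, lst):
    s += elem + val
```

Let's trace through this code step by step.

Initialize: s = 0
Initialize: items = [3, 3, 1, 4, 5]
Initialize: lst = [5, 3, 4, 5, 5]
Entering loop: for elem, val in zip(items, lst):

After execution: s = 38
38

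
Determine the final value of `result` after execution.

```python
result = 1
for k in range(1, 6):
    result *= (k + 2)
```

Let's trace through this code step by step.

Initialize: result = 1
Entering loop: for k in range(1, 6):

After execution: result = 2520
2520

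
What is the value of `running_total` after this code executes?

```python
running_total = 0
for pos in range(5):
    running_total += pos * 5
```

Let's trace through this code step by step.

Initialize: running_total = 0
Entering loop: for pos in range(5):

After execution: running_total = 50
50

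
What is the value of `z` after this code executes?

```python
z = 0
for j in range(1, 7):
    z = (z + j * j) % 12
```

Let's trace through this code step by step.

Initialize: z = 0
Entering loop: for j in range(1, 7):

After execution: z = 7
7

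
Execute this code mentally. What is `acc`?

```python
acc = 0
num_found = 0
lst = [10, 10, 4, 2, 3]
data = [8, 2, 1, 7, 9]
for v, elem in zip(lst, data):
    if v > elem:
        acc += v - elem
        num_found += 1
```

Let's trace through this code step by step.

Initialize: acc = 0
Initialize: num_found = 0
Initialize: lst = [10, 10, 4, 2, 3]
Initialize: data = [8, 2, 1, 7, 9]
Entering loop: for v, elem in zip(lst, data):

After execution: acc = 13
13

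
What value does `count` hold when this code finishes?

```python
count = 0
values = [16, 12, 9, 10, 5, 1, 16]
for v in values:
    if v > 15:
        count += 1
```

Let's trace through this code step by step.

Initialize: count = 0
Initialize: values = [16, 12, 9, 10, 5, 1, 16]
Entering loop: for v in values:

After execution: count = 2
2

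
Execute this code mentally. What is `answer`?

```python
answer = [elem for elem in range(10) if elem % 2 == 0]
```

Let's trace through this code step by step.

Initialize: answer = [elem for elem in range(10) if elem % 2 == 0]

After execution: answer = [0, 2, 4, 6, 8]
[0, 2, 4, 6, 8]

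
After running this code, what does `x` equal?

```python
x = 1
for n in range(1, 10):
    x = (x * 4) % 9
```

Let's trace through this code step by step.

Initialize: x = 1
Entering loop: for n in range(1, 10):

After execution: x = 1
1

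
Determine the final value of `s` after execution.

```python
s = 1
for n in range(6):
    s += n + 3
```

Let's trace through this code step by step.

Initialize: s = 1
Entering loop: for n in range(6):

After execution: s = 34
34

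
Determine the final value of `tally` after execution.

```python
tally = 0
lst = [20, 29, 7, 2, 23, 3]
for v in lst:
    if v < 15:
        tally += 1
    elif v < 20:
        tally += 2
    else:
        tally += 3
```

Let's trace through this code step by step.

Initialize: tally = 0
Initialize: lst = [20, 29, 7, 2, 23, 3]
Entering loop: for v in lst:

After execution: tally = 12
12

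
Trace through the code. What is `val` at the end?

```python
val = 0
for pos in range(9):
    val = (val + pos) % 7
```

Let's trace through this code step by step.

Initialize: val = 0
Entering loop: for pos in range(9):

After execution: val = 1
1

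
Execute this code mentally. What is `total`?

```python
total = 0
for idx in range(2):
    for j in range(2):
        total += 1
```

Let's trace through this code step by step.

Initialize: total = 0
Entering loop: for idx in range(2):

After execution: total = 4
4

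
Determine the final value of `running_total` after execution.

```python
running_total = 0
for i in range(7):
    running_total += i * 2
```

Let's trace through this code step by step.

Initialize: running_total = 0
Entering loop: for i in range(7):

After execution: running_total = 42
42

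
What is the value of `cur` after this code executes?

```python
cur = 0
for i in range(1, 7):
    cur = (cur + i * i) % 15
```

Let's trace through this code step by step.

Initialize: cur = 0
Entering loop: for i in range(1, 7):

After execution: cur = 1
1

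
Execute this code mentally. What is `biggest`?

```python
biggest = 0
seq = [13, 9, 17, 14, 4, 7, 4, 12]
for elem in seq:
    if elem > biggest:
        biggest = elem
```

Let's trace through this code step by step.

Initialize: biggest = 0
Initialize: seq = [13, 9, 17, 14, 4, 7, 4, 12]
Entering loop: for elem in seq:

After execution: biggest = 17
17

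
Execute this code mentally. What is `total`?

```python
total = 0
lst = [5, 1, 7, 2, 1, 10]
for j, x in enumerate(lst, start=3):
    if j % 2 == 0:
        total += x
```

Let's trace through this code step by step.

Initialize: total = 0
Initialize: lst = [5, 1, 7, 2, 1, 10]
Entering loop: for j, x in enumerate(lst, start=3):

After execution: total = 13
13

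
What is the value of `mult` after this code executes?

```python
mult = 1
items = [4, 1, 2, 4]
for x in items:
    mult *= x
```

Let's trace through this code step by step.

Initialize: mult = 1
Initialize: items = [4, 1, 2, 4]
Entering loop: for x in items:

After execution: mult = 32
32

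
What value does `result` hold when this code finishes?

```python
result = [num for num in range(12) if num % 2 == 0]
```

Let's trace through this code step by step.

Initialize: result = [num for num in range(12) if num % 2 == 0]

After execution: result = [0, 2, 4, 6, 8, 10]
[0, 2, 4, 6, 8, 10]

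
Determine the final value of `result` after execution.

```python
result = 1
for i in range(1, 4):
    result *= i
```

Let's trace through this code step by step.

Initialize: result = 1
Entering loop: for i in range(1, 4):

After execution: result = 6
6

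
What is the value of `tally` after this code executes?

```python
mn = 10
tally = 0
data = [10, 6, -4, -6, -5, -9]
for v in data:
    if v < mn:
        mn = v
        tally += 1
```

Let's trace through this code step by step.

Initialize: mn = 10
Initialize: tally = 0
Initialize: data = [10, 6, -4, -6, -5, -9]
Entering loop: for v in data:

After execution: tally = 4
4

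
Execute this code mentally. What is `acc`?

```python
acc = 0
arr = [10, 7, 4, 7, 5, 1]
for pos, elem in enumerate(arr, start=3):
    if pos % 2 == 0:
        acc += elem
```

Let's trace through this code step by step.

Initialize: acc = 0
Initialize: arr = [10, 7, 4, 7, 5, 1]
Entering loop: for pos, elem in enumerate(arr, start=3):

After execution: acc = 15
15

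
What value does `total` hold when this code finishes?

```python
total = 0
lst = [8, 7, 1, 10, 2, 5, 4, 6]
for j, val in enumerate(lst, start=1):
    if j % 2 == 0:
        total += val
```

Let's trace through this code step by step.

Initialize: total = 0
Initialize: lst = [8, 7, 1, 10, 2, 5, 4, 6]
Entering loop: for j, val in enumerate(lst, start=1):

After execution: total = 28
28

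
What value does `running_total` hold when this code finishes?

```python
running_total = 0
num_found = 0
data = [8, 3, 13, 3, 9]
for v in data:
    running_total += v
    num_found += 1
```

Let's trace through this code step by step.

Initialize: running_total = 0
Initialize: num_found = 0
Initialize: data = [8, 3, 13, 3, 9]
Entering loop: for v in data:

After execution: running_total = 36
36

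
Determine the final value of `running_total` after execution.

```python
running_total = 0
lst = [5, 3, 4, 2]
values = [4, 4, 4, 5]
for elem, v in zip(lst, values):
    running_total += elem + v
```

Let's trace through this code step by step.

Initialize: running_total = 0
Initialize: lst = [5, 3, 4, 2]
Initialize: values = [4, 4, 4, 5]
Entering loop: for elem, v in zip(lst, values):

After execution: running_total = 31
31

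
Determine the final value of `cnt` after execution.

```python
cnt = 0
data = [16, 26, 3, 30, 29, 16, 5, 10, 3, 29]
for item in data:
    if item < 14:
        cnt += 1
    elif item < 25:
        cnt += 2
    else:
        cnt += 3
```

Let's trace through this code step by step.

Initialize: cnt = 0
Initialize: data = [16, 26, 3, 30, 29, 16, 5, 10, 3, 29]
Entering loop: for item in data:

After execution: cnt = 20
20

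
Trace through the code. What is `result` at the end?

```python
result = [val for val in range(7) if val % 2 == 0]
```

Let's trace through this code step by step.

Initialize: result = [val for val in range(7) if val % 2 == 0]

After execution: result = [0, 2, 4, 6]
[0, 2, 4, 6]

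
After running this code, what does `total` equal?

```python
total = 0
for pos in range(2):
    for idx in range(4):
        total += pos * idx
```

Let's trace through this code step by step.

Initialize: total = 0
Entering loop: for pos in range(2):

After execution: total = 6
6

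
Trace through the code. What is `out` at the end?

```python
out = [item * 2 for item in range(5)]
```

Let's trace through this code step by step.

Initialize: out = [item * 2 for item in range(5)]

After execution: out = [0, 2, 4, 6, 8]
[0, 2, 4, 6, 8]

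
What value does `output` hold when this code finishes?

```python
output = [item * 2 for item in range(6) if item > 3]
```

Let's trace through this code step by step.

Initialize: output = [item * 2 for item in range(6) if item > 3]

After execution: output = [8, 10]
[8, 10]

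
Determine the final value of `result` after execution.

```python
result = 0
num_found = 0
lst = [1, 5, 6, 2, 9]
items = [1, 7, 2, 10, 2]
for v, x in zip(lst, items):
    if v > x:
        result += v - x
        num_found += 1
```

Let's trace through this code step by step.

Initialize: result = 0
Initialize: num_found = 0
Initialize: lst = [1, 5, 6, 2, 9]
Initialize: items = [1, 7, 2, 10, 2]
Entering loop: for v, x in zip(lst, items):

After execution: result = 11
11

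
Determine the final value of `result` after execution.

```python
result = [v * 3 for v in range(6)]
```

Let's trace through this code step by step.

Initialize: result = [v * 3 for v in range(6)]

After execution: result = [0, 3, 6, 9, 12, 15]
[0, 3, 6, 9, 12, 15]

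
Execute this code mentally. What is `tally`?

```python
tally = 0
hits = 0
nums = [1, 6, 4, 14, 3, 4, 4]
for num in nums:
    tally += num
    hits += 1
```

Let's trace through this code step by step.

Initialize: tally = 0
Initialize: hits = 0
Initialize: nums = [1, 6, 4, 14, 3, 4, 4]
Entering loop: for num in nums:

After execution: tally = 36
36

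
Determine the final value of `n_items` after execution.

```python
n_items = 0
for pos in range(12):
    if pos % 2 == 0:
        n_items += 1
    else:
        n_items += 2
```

Let's trace through this code step by step.

Initialize: n_items = 0
Entering loop: for pos in range(12):

After execution: n_items = 18
18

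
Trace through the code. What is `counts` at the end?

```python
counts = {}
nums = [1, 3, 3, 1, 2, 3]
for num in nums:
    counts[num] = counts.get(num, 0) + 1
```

Let's trace through this code step by step.

Initialize: counts = {}
Initialize: nums = [1, 3, 3, 1, 2, 3]
Entering loop: for num in nums:

After execution: counts = {1: 2, 3: 3, 2: 1}
{1: 2, 3: 3, 2: 1}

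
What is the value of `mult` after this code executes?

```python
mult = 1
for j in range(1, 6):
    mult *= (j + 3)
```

Let's trace through this code step by step.

Initialize: mult = 1
Entering loop: for j in range(1, 6):

After execution: mult = 6720
6720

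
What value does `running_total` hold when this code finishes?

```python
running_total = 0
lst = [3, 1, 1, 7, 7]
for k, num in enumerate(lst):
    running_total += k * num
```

Let's trace through this code step by step.

Initialize: running_total = 0
Initialize: lst = [3, 1, 1, 7, 7]
Entering loop: for k, num in enumerate(lst):

After execution: running_total = 52
52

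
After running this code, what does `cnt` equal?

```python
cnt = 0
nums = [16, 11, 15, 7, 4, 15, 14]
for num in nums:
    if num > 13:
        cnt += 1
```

Let's trace through this code step by step.

Initialize: cnt = 0
Initialize: nums = [16, 11, 15, 7, 4, 15, 14]
Entering loop: for num in nums:

After execution: cnt = 4
4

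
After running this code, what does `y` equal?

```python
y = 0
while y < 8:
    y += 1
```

Let's trace through this code step by step.

Initialize: y = 0
Entering loop: while y < 8:

After execution: y = 8
8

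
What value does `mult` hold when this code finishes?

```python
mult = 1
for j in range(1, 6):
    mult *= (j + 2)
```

Let's trace through this code step by step.

Initialize: mult = 1
Entering loop: for j in range(1, 6):

After execution: mult = 2520
2520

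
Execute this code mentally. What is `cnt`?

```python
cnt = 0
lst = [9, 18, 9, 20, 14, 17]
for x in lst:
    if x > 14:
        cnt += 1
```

Let's trace through this code step by step.

Initialize: cnt = 0
Initialize: lst = [9, 18, 9, 20, 14, 17]
Entering loop: for x in lst:

After execution: cnt = 3
3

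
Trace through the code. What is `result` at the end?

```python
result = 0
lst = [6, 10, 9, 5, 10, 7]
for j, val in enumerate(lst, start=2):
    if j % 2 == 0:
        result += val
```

Let's trace through this code step by step.

Initialize: result = 0
Initialize: lst = [6, 10, 9, 5, 10, 7]
Entering loop: for j, val in enumerate(lst, start=2):

After execution: result = 25
25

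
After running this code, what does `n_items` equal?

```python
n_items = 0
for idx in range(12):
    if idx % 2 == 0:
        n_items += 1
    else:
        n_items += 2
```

Let's trace through this code step by step.

Initialize: n_items = 0
Entering loop: for idx in range(12):

After execution: n_items = 18
18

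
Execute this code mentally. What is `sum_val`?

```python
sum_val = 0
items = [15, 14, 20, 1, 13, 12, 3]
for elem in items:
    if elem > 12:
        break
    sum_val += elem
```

Let's trace through this code step by step.

Initialize: sum_val = 0
Initialize: items = [15, 14, 20, 1, 13, 12, 3]
Entering loop: for elem in items:

After execution: sum_val = 0
0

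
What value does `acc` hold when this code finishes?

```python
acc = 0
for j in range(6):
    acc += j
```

Let's trace through this code step by step.

Initialize: acc = 0
Entering loop: for j in range(6):

After execution: acc = 15
15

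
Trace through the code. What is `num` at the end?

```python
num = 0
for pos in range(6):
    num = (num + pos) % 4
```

Let's trace through this code step by step.

Initialize: num = 0
Entering loop: for pos in range(6):

After execution: num = 3
3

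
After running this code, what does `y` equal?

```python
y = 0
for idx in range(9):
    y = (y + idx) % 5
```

Let's trace through this code step by step.

Initialize: y = 0
Entering loop: for idx in range(9):

After execution: y = 1
1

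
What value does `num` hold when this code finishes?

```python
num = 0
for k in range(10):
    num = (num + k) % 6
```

Let's trace through this code step by step.

Initialize: num = 0
Entering loop: for k in range(10):

After execution: num = 3
3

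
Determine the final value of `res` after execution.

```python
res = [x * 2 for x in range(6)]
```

Let's trace through this code step by step.

Initialize: res = [x * 2 for x in range(6)]

After execution: res = [0, 2, 4, 6, 8, 10]
[0, 2, 4, 6, 8, 10]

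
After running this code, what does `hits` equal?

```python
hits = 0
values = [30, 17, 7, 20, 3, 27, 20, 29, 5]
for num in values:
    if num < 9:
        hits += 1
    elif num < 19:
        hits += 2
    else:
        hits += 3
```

Let's trace through this code step by step.

Initialize: hits = 0
Initialize: values = [30, 17, 7, 20, 3, 27, 20, 29, 5]
Entering loop: for num in values:

After execution: hits = 20
20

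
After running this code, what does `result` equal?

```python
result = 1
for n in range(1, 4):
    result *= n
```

Let's trace through this code step by step.

Initialize: result = 1
Entering loop: for n in range(1, 4):

After execution: result = 6
6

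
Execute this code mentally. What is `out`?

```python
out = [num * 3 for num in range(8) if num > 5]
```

Let's trace through this code step by step.

Initialize: out = [num * 3 for num in range(8) if num > 5]

After execution: out = [18, 21]
[18, 21]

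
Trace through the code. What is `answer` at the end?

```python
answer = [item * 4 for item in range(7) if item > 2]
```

Let's trace through this code step by step.

Initialize: answer = [item * 4 for item in range(7) if item > 2]

After execution: answer = [12, 16, 20, 24]
[12, 16, 20, 24]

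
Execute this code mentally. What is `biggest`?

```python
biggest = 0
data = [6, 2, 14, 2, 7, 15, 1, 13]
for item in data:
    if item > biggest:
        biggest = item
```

Let's trace through this code step by step.

Initialize: biggest = 0
Initialize: data = [6, 2, 14, 2, 7, 15, 1, 13]
Entering loop: for item in data:

After execution: biggest = 15
15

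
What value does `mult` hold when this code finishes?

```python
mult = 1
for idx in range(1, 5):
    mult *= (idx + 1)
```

Let's trace through this code step by step.

Initialize: mult = 1
Entering loop: for idx in range(1, 5):

After execution: mult = 120
120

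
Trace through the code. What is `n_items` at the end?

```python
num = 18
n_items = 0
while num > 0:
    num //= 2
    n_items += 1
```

Let's trace through this code step by step.

Initialize: num = 18
Initialize: n_items = 0
Entering loop: while num > 0:

After execution: n_items = 5
5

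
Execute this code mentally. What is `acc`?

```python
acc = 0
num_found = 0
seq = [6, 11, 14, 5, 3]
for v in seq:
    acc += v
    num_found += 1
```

Let's trace through this code step by step.

Initialize: acc = 0
Initialize: num_found = 0
Initialize: seq = [6, 11, 14, 5, 3]
Entering loop: for v in seq:

After execution: acc = 39
39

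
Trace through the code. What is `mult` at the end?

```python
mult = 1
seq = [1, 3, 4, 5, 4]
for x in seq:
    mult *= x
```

Let's trace through this code step by step.

Initialize: mult = 1
Initialize: seq = [1, 3, 4, 5, 4]
Entering loop: for x in seq:

After execution: mult = 240
240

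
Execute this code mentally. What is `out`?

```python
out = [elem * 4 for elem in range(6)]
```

Let's trace through this code step by step.

Initialize: out = [elem * 4 for elem in range(6)]

After execution: out = [0, 4, 8, 12, 16, 20]
[0, 4, 8, 12, 16, 20]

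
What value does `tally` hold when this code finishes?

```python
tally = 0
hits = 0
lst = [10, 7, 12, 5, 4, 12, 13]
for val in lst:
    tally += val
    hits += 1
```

Let's trace through this code step by step.

Initialize: tally = 0
Initialize: hits = 0
Initialize: lst = [10, 7, 12, 5, 4, 12, 13]
Entering loop: for val in lst:

After execution: tally = 63
63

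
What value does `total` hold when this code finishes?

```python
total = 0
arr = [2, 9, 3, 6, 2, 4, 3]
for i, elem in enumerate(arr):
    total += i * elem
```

Let's trace through this code step by step.

Initialize: total = 0
Initialize: arr = [2, 9, 3, 6, 2, 4, 3]
Entering loop: for i, elem in enumerate(arr):

After execution: total = 79
79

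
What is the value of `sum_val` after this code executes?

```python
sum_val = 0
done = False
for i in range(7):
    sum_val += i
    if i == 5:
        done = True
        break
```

Let's trace through this code step by step.

Initialize: sum_val = 0
Initialize: done = False
Entering loop: for i in range(7):

After execution: sum_val = 15
15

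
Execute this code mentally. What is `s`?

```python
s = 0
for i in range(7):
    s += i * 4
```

Let's trace through this code step by step.

Initialize: s = 0
Entering loop: for i in range(7):

After execution: s = 84
84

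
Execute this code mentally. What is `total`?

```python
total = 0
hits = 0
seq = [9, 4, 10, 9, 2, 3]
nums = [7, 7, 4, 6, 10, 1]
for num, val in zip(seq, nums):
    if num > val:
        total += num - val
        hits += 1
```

Let's trace through this code step by step.

Initialize: total = 0
Initialize: hits = 0
Initialize: seq = [9, 4, 10, 9, 2, 3]
Initialize: nums = [7, 7, 4, 6, 10, 1]
Entering loop: for num, val in zip(seq, nums):

After execution: total = 13
13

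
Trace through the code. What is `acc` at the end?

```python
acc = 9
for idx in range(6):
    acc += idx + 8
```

Let's trace through this code step by step.

Initialize: acc = 9
Entering loop: for idx in range(6):

After execution: acc = 72
72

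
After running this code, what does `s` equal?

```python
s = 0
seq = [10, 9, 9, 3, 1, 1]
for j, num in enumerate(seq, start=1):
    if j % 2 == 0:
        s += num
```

Let's trace through this code step by step.

Initialize: s = 0
Initialize: seq = [10, 9, 9, 3, 1, 1]
Entering loop: for j, num in enumerate(seq, start=1):

After execution: s = 13
13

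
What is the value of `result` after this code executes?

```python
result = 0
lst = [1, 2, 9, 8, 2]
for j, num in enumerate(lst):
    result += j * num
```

Let's trace through this code step by step.

Initialize: result = 0
Initialize: lst = [1, 2, 9, 8, 2]
Entering loop: for j, num in enumerate(lst):

After execution: result = 52
52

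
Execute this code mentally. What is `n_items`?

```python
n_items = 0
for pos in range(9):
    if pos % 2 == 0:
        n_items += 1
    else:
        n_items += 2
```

Let's trace through this code step by step.

Initialize: n_items = 0
Entering loop: for pos in range(9):

After execution: n_items = 13
13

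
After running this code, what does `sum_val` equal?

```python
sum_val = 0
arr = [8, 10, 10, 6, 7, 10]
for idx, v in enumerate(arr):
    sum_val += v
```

Let's trace through this code step by step.

Initialize: sum_val = 0
Initialize: arr = [8, 10, 10, 6, 7, 10]
Entering loop: for idx, v in enumerate(arr):

After execution: sum_val = 51
51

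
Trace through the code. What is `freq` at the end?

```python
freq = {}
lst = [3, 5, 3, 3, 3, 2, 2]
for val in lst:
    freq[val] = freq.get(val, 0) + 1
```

Let's trace through this code step by step.

Initialize: freq = {}
Initialize: lst = [3, 5, 3, 3, 3, 2, 2]
Entering loop: for val in lst:

After execution: freq = {3: 4, 5: 1, 2: 2}
{3: 4, 5: 1, 2: 2}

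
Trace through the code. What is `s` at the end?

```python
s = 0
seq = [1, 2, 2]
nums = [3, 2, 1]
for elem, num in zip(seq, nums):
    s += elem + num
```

Let's trace through this code step by step.

Initialize: s = 0
Initialize: seq = [1, 2, 2]
Initialize: nums = [3, 2, 1]
Entering loop: for elem, num in zip(seq, nums):

After execution: s = 11
11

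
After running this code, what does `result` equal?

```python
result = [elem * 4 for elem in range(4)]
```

Let's trace through this code step by step.

Initialize: result = [elem * 4 for elem in range(4)]

After execution: result = [0, 4, 8, 12]
[0, 4, 8, 12]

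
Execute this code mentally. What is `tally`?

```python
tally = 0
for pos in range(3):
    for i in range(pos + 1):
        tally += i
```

Let's trace through this code step by step.

Initialize: tally = 0
Entering loop: for pos in range(3):

After execution: tally = 4
4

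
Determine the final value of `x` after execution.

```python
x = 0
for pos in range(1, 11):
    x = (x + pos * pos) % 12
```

Let's trace through this code step by step.

Initialize: x = 0
Entering loop: for pos in range(1, 11):

After execution: x = 1
1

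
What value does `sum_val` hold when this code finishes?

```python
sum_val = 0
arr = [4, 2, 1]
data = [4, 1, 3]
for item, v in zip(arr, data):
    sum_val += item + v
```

Let's trace through this code step by step.

Initialize: sum_val = 0
Initialize: arr = [4, 2, 1]
Initialize: data = [4, 1, 3]
Entering loop: for item, v in zip(arr, data):

After execution: sum_val = 15
15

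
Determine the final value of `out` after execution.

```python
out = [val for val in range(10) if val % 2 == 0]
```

Let's trace through this code step by step.

Initialize: out = [val for val in range(10) if val % 2 == 0]

After execution: out = [0, 2, 4, 6, 8]
[0, 2, 4, 6, 8]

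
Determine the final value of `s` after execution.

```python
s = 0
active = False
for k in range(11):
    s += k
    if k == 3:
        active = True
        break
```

Let's trace through this code step by step.

Initialize: s = 0
Initialize: active = False
Entering loop: for k in range(11):

After execution: s = 6
6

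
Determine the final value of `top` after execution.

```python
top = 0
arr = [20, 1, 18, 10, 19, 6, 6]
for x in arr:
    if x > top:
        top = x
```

Let's trace through this code step by step.

Initialize: top = 0
Initialize: arr = [20, 1, 18, 10, 19, 6, 6]
Entering loop: for x in arr:

After execution: top = 20
20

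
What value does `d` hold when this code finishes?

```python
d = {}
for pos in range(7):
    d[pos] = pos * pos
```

Let's trace through this code step by step.

Initialize: d = {}
Entering loop: for pos in range(7):

After execution: d = {0: 0, 1: 1, 2: 4, 3: 9, 4: 16, 5: 25, 6: 36}
{0: 0, 1: 1, 2: 4, 3: 9, 4: 16, 5: 25, 6: 36}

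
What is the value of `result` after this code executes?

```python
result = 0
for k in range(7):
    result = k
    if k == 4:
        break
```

Let's trace through this code step by step.

Initialize: result = 0
Entering loop: for k in range(7):

After execution: result = 4
4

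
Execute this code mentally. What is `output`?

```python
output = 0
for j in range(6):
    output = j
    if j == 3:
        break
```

Let's trace through this code step by step.

Initialize: output = 0
Entering loop: for j in range(6):

After execution: output = 3
3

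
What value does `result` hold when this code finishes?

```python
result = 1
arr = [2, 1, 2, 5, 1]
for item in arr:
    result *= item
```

Let's trace through this code step by step.

Initialize: result = 1
Initialize: arr = [2, 1, 2, 5, 1]
Entering loop: for item in arr:

After execution: result = 20
20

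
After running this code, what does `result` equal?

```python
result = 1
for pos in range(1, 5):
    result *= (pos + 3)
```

Let's trace through this code step by step.

Initialize: result = 1
Entering loop: for pos in range(1, 5):

After execution: result = 840
840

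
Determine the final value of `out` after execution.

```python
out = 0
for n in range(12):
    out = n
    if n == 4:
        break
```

Let's trace through this code step by step.

Initialize: out = 0
Entering loop: for n in range(12):

After execution: out = 4
4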